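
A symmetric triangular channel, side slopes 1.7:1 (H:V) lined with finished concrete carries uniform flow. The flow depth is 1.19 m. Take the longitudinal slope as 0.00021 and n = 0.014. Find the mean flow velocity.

For a triangular section with side slope z = 1.7: A = zy² = 1.7×1.19² = 2.407 m²; P = 2y√(1+z²) = 2×1.19×1.972 = 4.694 m.
Hydraulic radius R = A/P = 2.407/4.694 = 0.5129 m.
From Manning's equation, V = (1/n) R^(2/3) S^(1/2) = (1/0.014) × 0.5129^(2/3) × 0.00021^(1/2) = 0.663 m/s.

V = 0.663 m/s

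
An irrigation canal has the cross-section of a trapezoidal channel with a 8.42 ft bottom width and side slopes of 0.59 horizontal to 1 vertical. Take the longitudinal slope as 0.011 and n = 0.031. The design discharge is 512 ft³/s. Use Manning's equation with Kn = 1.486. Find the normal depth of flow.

y_n = 4.68 ft

Manning's equation rearranged: A R^(2/3) = nQ / (1.486·√S) = 0.031 × 512 / (1.486 × √0.011) = 101.8.
Try y = 5.18 ft: A R^(2/3) = 121.1 — high.
Try y = 3.98 ft: A R^(2/3) = 77.39 — low.
Try y = 4.68 ft: A R^(2/3) = 101.8 — close enough.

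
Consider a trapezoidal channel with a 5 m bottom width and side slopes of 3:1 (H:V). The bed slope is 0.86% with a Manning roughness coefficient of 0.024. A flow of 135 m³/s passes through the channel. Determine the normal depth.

y_n = 2.32 m

Manning's equation rearranged: A R^(2/3) = nQ / (1·√S) = 0.024 × 135 / (√0.0086) = 34.94.
At y = 2.78 m: A R^(2/3) = 51.62 — too large.
At y = 2.32 m: A R^(2/3) = 34.9 — close enough.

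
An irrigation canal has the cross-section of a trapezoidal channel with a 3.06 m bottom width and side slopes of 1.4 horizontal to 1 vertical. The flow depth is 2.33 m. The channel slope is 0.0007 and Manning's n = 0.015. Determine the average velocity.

With bottom width b = 3.06 m and side slope z = 1.4: A = (b + zy)y = (3.06 + 1.4×2.33)×2.33 = 14.73 m²; P = b + 2y√(1+z²) = 3.06 + 2×2.33×1.72 = 11.08 m.
Hydraulic radius R = A/P = 14.73/11.08 = 1.33 m.
From Manning's equation, V = (1/n) R^(2/3) S^(1/2) = (1/0.015) × 1.33^(2/3) × 0.0007^(1/2) = 2.13 m/s.

V = 2.13 m/s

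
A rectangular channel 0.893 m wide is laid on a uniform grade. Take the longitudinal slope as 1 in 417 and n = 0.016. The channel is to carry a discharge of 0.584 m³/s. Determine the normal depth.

y_n = 0.545 m

Manning's equation rearranged: A R^(2/3) = nQ / (1·√S) = 0.016 × 0.584 / (√0.002398) = 0.1908.
At y = 0.398 m: A R^(2/3) = 0.1257 — too small.
At y = 0.545 m: A R^(2/3) = 0.1908 — ≈ 0.1908.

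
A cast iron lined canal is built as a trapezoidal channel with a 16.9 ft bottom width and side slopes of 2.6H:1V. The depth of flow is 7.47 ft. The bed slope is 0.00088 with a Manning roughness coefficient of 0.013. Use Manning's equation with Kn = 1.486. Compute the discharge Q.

Q = 2560 ft³/s

With bottom width b = 16.9 ft and side slope z = 2.6: A = (b + zy)y = (16.9 + 2.6×7.47)×7.47 = 271.3 ft²; P = b + 2y√(1+z²) = 16.9 + 2×7.47×2.786 = 58.52 ft.
Hydraulic radius R = A/P = 271.3/58.52 = 4.637 ft.
Manning's equation: Q = (1.486/n) A R^(2/3) S^(1/2) = (1.486/0.013) × 271.3 × 4.637^(2/3) × 0.00088^(1/2) = 2560 ft³/s.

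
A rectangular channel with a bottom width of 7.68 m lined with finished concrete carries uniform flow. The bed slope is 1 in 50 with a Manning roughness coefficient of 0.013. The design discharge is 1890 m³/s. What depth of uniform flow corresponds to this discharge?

y_n = 11.2 m

Manning's equation rearranged: A R^(2/3) = nQ / (1·√S) = 0.013 × 1890 / (√0.02) = 173.7.
Trying y = 9.9 m: A R^(2/3) = 149.8 — low.
Trying y = 13.8 m: A R^(2/3) = 220.7 — high.
Trying y = 11.2 m: A R^(2/3) = 173.3 — close enough.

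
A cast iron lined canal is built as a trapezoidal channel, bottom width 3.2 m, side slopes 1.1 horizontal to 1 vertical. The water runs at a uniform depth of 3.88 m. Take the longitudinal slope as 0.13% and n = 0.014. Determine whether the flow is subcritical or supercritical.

subcritical

With bottom width b = 3.2 m and side slope z = 1.1: A = (b + zy)y = (3.2 + 1.1×3.88)×3.88 = 28.98 m²; P = b + 2y√(1+z²) = 3.2 + 2×3.88×1.487 = 14.74 m.
Hydraulic radius R = A/P = 28.98/14.74 = 1.966 m.
V = (1/n) R^(2/3) √S = (1/0.014) × 1.966^(2/3) × √0.0013 = 4.042 m/s. Hydraulic depth D_h = A/T = 28.98/11.74 = 2.469 m.
Froude number Fr = V/√(g·D_h) = 4.042/√(9.81×2.469) = 0.821, which is less than 1, so the flow is subcritical.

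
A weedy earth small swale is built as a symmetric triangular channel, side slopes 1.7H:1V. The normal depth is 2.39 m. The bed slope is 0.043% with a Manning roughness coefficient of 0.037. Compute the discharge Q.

For a triangular section with side slope z = 1.7: A = zy² = 1.7×2.39² = 9.711 m²; P = 2y√(1+z²) = 2×2.39×1.972 = 9.428 m.
Hydraulic radius R = A/P = 9.711/9.428 = 1.03 m.
Manning's equation: Q = (1/n) A R^(2/3) S^(1/2) = (1/0.037) × 9.711 × 1.03^(2/3) × 0.00043^(1/2) = 5.55 m³/s.

Q = 5.55 m³/s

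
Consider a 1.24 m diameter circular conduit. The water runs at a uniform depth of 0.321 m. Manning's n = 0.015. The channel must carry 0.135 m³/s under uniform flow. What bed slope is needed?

S = 0.000622

For a circular section of diameter D = 1.24 m at depth y = 0.321 m, the central angle is θ = 2 arccos(1 − 2y/D) = 2.135 rad. Then A = (D²/8)(θ − sin θ) = 0.248 m² and P = Dθ/2 = 1.324 m.
Hydraulic radius R = A/P = 0.248/1.324 = 0.1873 m.
From Manning's equation, S = [nQ / (1 A R^(2/3))]² = [0.015 × 0.135 / (1 × 0.248 × 0.1873^(2/3))]² = 0.000622.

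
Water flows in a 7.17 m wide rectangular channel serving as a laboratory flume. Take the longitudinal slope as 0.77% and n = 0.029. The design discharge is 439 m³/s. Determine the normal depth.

y_n = 10.5 m

Manning's equation rearranged: A R^(2/3) = nQ / (1·√S) = 0.029 × 439 / (√0.0077) = 145.1.
Trying y = 8.5 m: A R^(2/3) = 112.9 — low.
Trying y = 10.5 m: A R^(2/3) = 145 — close enough.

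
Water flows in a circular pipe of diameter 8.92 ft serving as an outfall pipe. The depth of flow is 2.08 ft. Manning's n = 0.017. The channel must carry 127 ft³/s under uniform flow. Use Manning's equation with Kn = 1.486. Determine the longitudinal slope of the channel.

For a circular section of diameter D = 8.92 ft at depth y = 2.08 ft, the central angle is θ = 2 arccos(1 − 2y/D) = 2.016 rad. Then A = (D²/8)(θ − sin θ) = 11.07 ft² and P = Dθ/2 = 8.991 ft.
Hydraulic radius R = A/P = 11.07/8.991 = 1.231 ft.
From Manning's equation, S = [nQ / (1.486 A R^(2/3))]² = [0.017 × 127 / (1.486 × 11.07 × 1.231^(2/3))]² = 0.013.

S = 0.013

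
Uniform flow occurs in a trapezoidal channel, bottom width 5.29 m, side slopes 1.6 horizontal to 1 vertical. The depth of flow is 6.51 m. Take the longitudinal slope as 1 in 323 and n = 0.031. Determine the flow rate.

Q = 417 m³/s

With bottom width b = 5.29 m and side slope z = 1.6: A = (b + zy)y = (5.29 + 1.6×6.51)×6.51 = 102.2 m²; P = b + 2y√(1+z²) = 5.29 + 2×6.51×1.887 = 29.86 m.
Hydraulic radius R = A/P = 102.2/29.86 = 3.425 m.
Manning's equation: Q = (1/n) A R^(2/3) S^(1/2) = (1/0.031) × 102.2 × 3.425^(2/3) × 0.003096^(1/2) = 417 m³/s.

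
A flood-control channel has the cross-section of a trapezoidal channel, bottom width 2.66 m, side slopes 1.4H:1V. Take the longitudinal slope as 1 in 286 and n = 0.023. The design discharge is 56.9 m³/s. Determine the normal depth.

Manning's equation rearranged: A R^(2/3) = nQ / (1·√S) = 0.023 × 56.9 / (√0.003497) = 22.13.
At y = 3.41 m: A R^(2/3) = 36.97 — high.
At y = 1.85 m: A R^(2/3) = 10.2 — low.
At y = 2.69 m: A R^(2/3) = 22.15 — ≈ 22.13.

y_n = 2.69 m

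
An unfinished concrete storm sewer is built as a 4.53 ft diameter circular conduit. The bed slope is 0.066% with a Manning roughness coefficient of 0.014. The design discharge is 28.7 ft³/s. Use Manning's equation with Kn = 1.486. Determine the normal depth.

Manning's equation rearranged: A R^(2/3) = nQ / (1.486·√S) = 0.014 × 28.7 / (1.486 × √0.00066) = 10.52.
Trying y = 2.77 ft: A R^(2/3) = 12.11 — high.
Trying y = 1.86 ft: A R^(2/3) = 6.189 — low.
Trying y = 2.53 ft: A R^(2/3) = 10.51 — matches.

y_n = 2.53 ft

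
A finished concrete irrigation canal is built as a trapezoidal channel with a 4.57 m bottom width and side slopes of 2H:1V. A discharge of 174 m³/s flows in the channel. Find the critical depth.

y_c = 3.38 m

At critical depth, Q² T / (g A³) = 1, i.e. A³/T = Q²/g = 174²/9.81 = 3086.
At y = 2.76 m: A³/T = 1384 — low.
At y = 3.38 m: A³/T = 3105 — matches.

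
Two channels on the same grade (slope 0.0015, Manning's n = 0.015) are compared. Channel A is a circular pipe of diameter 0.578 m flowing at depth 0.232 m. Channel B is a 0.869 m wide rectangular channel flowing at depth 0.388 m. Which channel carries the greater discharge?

Channel A: For a circular section of diameter D = 0.578 m at depth y = 0.232 m, the central angle is θ = 2 arccos(1 − 2y/D) = 2.745 rad. Then A = (D²/8)(θ − sin θ) = 0.09846 m² and P = Dθ/2 = 0.7932 m. Hydraulic radius R = A/P = 0.09846/0.7932 = 0.1241 m. Q_A = (1/0.015)·0.09846·0.1241^(2/3)·√0.0015 = 0.06327 m³/s.
Channel B: Flow area A = b·y = 0.869 × 0.388 = 0.3372 m². Wetted perimeter P = b + 2y = 0.869 + 2×0.388 = 1.645 m. Hydraulic radius R = A/P = 0.3372/1.645 = 0.205 m. Q_B = (1/0.015)·0.3372·0.205^(2/3)·√0.0015 = 0.3026 m³/s.
Q_A = 0.06327 m³/s vs Q_B = 0.3026 m³/s, so channel B carries more.

channel B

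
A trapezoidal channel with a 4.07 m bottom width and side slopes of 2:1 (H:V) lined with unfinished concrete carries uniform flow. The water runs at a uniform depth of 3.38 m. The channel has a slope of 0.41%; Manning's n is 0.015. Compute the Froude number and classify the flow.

supercritical

With bottom width b = 4.07 m and side slope z = 2: A = (b + zy)y = (4.07 + 2×3.38)×3.38 = 36.61 m²; P = b + 2y√(1+z²) = 4.07 + 2×3.38×2.236 = 19.19 m.
Hydraulic radius R = A/P = 36.61/19.19 = 1.908 m.
V = (1/n) R^(2/3) √S = (1/0.015) × 1.908^(2/3) × √0.0041 = 6.567 m/s. Hydraulic depth D_h = A/T = 36.61/17.59 = 2.081 m.
Froude number Fr = V/√(g·D_h) = 6.567/√(9.81×2.081) = 1.45, which is greater than 1, so the flow is supercritical.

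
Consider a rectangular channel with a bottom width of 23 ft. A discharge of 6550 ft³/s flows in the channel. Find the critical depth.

y_c = 13.6 ft

For a rectangular channel, critical depth y_c = (q²/g)^(1/3) where q = Q/b = 6550/23 = 284.8 ft²/s.
So y_c = (284.8²/32.2)^(1/3) = 13.6 ft.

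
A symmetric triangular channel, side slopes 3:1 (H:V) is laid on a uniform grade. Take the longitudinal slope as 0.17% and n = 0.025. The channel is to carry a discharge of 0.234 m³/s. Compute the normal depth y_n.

y_n = 0.384 m

Manning's equation rearranged: A R^(2/3) = nQ / (1·√S) = 0.025 × 0.234 / (√0.0017) = 0.1419.
At y = 0.306 m: A R^(2/3) = 0.07758 — short.
At y = 0.461 m: A R^(2/3) = 0.2314 — over.
At y = 0.384 m: A R^(2/3) = 0.1421 — ≈ 0.1419.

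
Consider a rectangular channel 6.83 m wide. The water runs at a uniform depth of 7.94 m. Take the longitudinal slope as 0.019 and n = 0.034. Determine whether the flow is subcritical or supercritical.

Flow area A = b·y = 6.83 × 7.94 = 54.23 m². Wetted perimeter P = b + 2y = 6.83 + 2×7.94 = 22.71 m.
Hydraulic radius R = A/P = 54.23/22.71 = 2.388 m.
V = (1/n) R^(2/3) √S = (1/0.034) × 2.388^(2/3) × √0.019 = 7.243 m/s. Hydraulic depth D_h = A/T = 54.23/6.83 = 7.94 m.
Froude number Fr = V/√(g·D_h) = 7.243/√(9.81×7.94) = 0.821, which is less than 1, so the flow is subcritical.

subcritical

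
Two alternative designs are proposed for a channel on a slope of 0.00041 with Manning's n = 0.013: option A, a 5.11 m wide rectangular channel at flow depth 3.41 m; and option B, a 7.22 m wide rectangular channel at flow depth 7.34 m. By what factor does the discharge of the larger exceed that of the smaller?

Channel A: Flow area A = b·y = 5.11 × 3.41 = 17.43 m². Wetted perimeter P = b + 2y = 5.11 + 2×3.41 = 11.93 m. Hydraulic radius R = A/P = 17.43/11.93 = 1.461 m. Q_A = (1/0.013)·17.43·1.461^(2/3)·√0.00041 = 34.94 m³/s.
Channel B: Flow area A = b·y = 7.22 × 7.34 = 52.99 m². Wetted perimeter P = b + 2y = 7.22 + 2×7.34 = 21.9 m. Hydraulic radius R = A/P = 52.99/21.9 = 2.42 m. Q_B = (1/0.013)·52.99·2.42^(2/3)·√0.00041 = 148.8 m³/s.
The larger discharge is 148.8 m³/s and the smaller is 34.94 m³/s; the ratio is 4.26.

4.26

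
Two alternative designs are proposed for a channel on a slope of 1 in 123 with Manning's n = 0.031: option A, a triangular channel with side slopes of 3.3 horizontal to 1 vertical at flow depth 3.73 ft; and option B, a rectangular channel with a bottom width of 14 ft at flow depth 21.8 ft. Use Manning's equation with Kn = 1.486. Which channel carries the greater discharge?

channel B

Channel A: For a triangular section with side slope z = 3.3: A = zy² = 3.3×3.73² = 45.91 ft²; P = 2y√(1+z²) = 2×3.73×3.448 = 25.72 ft. Hydraulic radius R = A/P = 45.91/25.72 = 1.785 ft. Q_A = (1.486/0.031)·45.91·1.785^(2/3)·√0.00813 = 292 ft³/s.
Channel B: Flow area A = b·y = 14 × 21.8 = 305.2 ft². Wetted perimeter P = b + 2y = 14 + 2×21.8 = 57.6 ft. Hydraulic radius R = A/P = 305.2/57.6 = 5.299 ft. Q_B = (1.486/0.031)·305.2·5.299^(2/3)·√0.00813 = 4009 ft³/s.
Q_A = 292 ft³/s vs Q_B = 4009 ft³/s, so channel B carries more.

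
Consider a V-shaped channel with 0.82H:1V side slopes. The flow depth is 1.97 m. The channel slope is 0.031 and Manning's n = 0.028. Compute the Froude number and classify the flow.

supercritical

For a triangular section with side slope z = 0.82: A = zy² = 0.82×1.97² = 3.182 m²; P = 2y√(1+z²) = 2×1.97×1.293 = 5.095 m.
Hydraulic radius R = A/P = 3.182/5.095 = 0.6246 m.
V = (1/n) R^(2/3) √S = (1/0.028) × 0.6246^(2/3) × √0.031 = 4.595 m/s. Hydraulic depth D_h = A/T = 3.182/3.231 = 0.985 m.
Froude number Fr = V/√(g·D_h) = 4.595/√(9.81×0.985) = 1.48, which is greater than 1, so the flow is supercritical.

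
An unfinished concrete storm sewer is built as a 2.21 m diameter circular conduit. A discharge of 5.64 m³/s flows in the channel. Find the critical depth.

y_c = 1.11 m

At critical depth, Q² T / (g A³) = 1, i.e. A³/T = Q²/g = 5.64²/9.81 = 3.243.
Try y = 1.24 m: A³/T = 4.958 — high.
Try y = 0.92 m: A³/T = 1.583 — low.
Try y = 1.11 m: A³/T = 3.248 — matches.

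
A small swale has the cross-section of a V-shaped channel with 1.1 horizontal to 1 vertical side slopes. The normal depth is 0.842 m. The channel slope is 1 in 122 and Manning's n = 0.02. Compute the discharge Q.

Q = 1.62 m³/s

For a triangular section with side slope z = 1.1: A = zy² = 1.1×0.842² = 0.7799 m²; P = 2y√(1+z²) = 2×0.842×1.487 = 2.503 m.
Hydraulic radius R = A/P = 0.7799/2.503 = 0.3115 m.
Manning's equation: Q = (1/n) A R^(2/3) S^(1/2) = (1/0.02) × 0.7799 × 0.3115^(2/3) × 0.008197^(1/2) = 1.62 m³/s.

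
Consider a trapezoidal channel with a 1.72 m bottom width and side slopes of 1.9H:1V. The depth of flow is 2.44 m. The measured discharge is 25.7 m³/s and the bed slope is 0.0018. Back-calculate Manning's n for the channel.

n = 0.03

With bottom width b = 1.72 m and side slope z = 1.9: A = (b + zy)y = (1.72 + 1.9×2.44)×2.44 = 15.51 m²; P = b + 2y√(1+z²) = 1.72 + 2×2.44×2.147 = 12.2 m.
Hydraulic radius R = A/P = 15.51/12.2 = 1.271 m.
Rearranging Manning's equation: n = (1/Q) A R^(2/3) S^(1/2) = (1/25.7) × 15.51 × 1.271^(2/3) × √0.0018 = 0.03.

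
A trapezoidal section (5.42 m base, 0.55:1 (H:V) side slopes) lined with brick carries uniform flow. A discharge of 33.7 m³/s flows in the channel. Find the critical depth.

At critical depth, Q² T / (g A³) = 1, i.e. A³/T = Q²/g = 33.7²/9.81 = 115.8.
Trying y = 1.15 m: A³/T = 50.44 — short.
Trying y = 1.82 m: A³/T = 215 — over.
Trying y = 1.5 m: A³/T = 116.3 — ≈ 115.8.

y_c = 1.5 m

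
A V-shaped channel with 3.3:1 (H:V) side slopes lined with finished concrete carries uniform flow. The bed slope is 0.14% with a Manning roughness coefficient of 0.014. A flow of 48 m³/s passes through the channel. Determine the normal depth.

y_n = 2.27 m

Manning's equation rearranged: A R^(2/3) = nQ / (1·√S) = 0.014 × 48 / (√0.0014) = 17.96.
Try y = 2.87 m: A R^(2/3) = 33.58 — high.
Try y = 2.27 m: A R^(2/3) = 17.97 — ≈ 17.96.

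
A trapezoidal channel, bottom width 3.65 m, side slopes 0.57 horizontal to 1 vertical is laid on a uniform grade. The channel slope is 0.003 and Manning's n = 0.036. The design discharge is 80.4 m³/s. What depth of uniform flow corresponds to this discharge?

Manning's equation rearranged: A R^(2/3) = nQ / (1·√S) = 0.036 × 80.4 / (√0.003) = 52.84.
At y = 5.63 m: A R^(2/3) = 67.77 — over.
At y = 4.94 m: A R^(2/3) = 52.82 — close enough.

y_n = 4.94 m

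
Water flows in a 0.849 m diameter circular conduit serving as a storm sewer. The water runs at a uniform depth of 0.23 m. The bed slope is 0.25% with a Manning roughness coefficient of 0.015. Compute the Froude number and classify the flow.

subcritical

For a circular section of diameter D = 0.849 m at depth y = 0.23 m, the central angle is θ = 2 arccos(1 − 2y/D) = 2.19 rad. Then A = (D²/8)(θ − sin θ) = 0.1239 m² and P = Dθ/2 = 0.9295 m.
Hydraulic radius R = A/P = 0.1239/0.9295 = 0.1333 m.
V = (1/n) R^(2/3) √S = (1/0.015) × 0.1333^(2/3) × √0.0025 = 0.8698 m/s. Hydraulic depth D_h = A/T = 0.1239/0.7546 = 0.1642 m.
Froude number Fr = V/√(g·D_h) = 0.8698/√(9.81×0.1642) = 0.685, which is less than 1, so the flow is subcritical.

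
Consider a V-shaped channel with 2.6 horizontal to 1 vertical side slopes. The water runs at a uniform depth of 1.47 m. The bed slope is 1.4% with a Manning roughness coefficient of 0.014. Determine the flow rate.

Q = 36.9 m³/s

For a triangular section with side slope z = 2.6: A = zy² = 2.6×1.47² = 5.618 m²; P = 2y√(1+z²) = 2×1.47×2.786 = 8.19 m.
Hydraulic radius R = A/P = 5.618/8.19 = 0.686 m.
Manning's equation: Q = (1/n) A R^(2/3) S^(1/2) = (1/0.014) × 5.618 × 0.686^(2/3) × 0.014^(1/2) = 36.9 m³/s.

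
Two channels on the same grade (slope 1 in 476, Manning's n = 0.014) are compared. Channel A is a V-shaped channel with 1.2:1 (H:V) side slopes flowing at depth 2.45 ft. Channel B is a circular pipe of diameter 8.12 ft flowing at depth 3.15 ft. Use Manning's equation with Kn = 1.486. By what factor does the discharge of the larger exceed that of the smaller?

Channel A: For a triangular section with side slope z = 1.2: A = zy² = 1.2×2.45² = 7.203 ft²; P = 2y√(1+z²) = 2×2.45×1.562 = 7.654 ft. Hydraulic radius R = A/P = 7.203/7.654 = 0.9411 ft. Q_A = (1.486/0.014)·7.203·0.9411^(2/3)·√0.002101 = 33.65 ft³/s.
Channel B: For a circular section of diameter D = 8.12 ft at depth y = 3.15 ft, the central angle is θ = 2 arccos(1 − 2y/D) = 2.689 rad. Then A = (D²/8)(θ − sin θ) = 18.57 ft² and P = Dθ/2 = 10.92 ft. Hydraulic radius R = A/P = 18.57/10.92 = 1.7 ft. Q_B = (1.486/0.014)·18.57·1.7^(2/3)·√0.002101 = 128.7 ft³/s.
The larger discharge is 128.7 ft³/s and the smaller is 33.65 ft³/s; the ratio is 3.82.

3.82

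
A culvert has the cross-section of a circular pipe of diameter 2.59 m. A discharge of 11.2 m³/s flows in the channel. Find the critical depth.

y_c = 1.51 m

At critical depth, Q² T / (g A³) = 1, i.e. A³/T = Q²/g = 11.2²/9.81 = 12.79.
Trying y = 1.83 m: A³/T = 26.72 — over.
Trying y = 1.51 m: A³/T = 12.69 — close enough.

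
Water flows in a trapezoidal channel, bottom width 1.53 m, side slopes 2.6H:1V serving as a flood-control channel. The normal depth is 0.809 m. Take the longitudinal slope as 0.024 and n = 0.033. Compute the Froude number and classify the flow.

With bottom width b = 1.53 m and side slope z = 2.6: A = (b + zy)y = (1.53 + 2.6×0.809)×0.809 = 2.939 m²; P = b + 2y√(1+z²) = 1.53 + 2×0.809×2.786 = 6.037 m.
Hydraulic radius R = A/P = 2.939/6.037 = 0.4869 m.
V = (1/n) R^(2/3) √S = (1/0.033) × 0.4869^(2/3) × √0.024 = 2.905 m/s. Hydraulic depth D_h = A/T = 2.939/5.737 = 0.5124 m.
Froude number Fr = V/√(g·D_h) = 2.905/√(9.81×0.5124) = 1.3, which is greater than 1, so the flow is supercritical.

supercritical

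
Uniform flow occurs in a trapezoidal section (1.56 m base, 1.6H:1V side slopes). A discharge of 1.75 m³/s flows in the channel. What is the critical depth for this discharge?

At critical depth, Q² T / (g A³) = 1, i.e. A³/T = Q²/g = 1.75²/9.81 = 0.3122.
Try y = 0.497 m: A³/T = 0.5091 — over.
Try y = 0.327 m: A³/T = 0.1213 — short.
Try y = 0.432 m: A³/T = 0.3126 — matches.

y_c = 0.432 m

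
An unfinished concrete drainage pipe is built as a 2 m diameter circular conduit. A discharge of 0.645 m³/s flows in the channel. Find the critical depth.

At critical depth, Q² T / (g A³) = 1, i.e. A³/T = Q²/g = 0.645²/9.81 = 0.04241.
Trying y = 0.262 m: A³/T = 0.01059 — short.
Trying y = 0.458 m: A³/T = 0.09499 — over.
Trying y = 0.373 m: A³/T = 0.04253 — ≈ 0.04241.

y_c = 0.373 m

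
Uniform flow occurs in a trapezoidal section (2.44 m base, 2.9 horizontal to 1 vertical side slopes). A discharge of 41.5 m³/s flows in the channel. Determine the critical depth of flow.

y_c = 1.74 m

At critical depth, Q² T / (g A³) = 1, i.e. A³/T = Q²/g = 41.5²/9.81 = 175.6.
At y = 1.2 m: A³/T = 38.14 — too small.
At y = 1.94 m: A³/T = 279.8 — too large.
At y = 1.74 m: A³/T = 176.4 — matches.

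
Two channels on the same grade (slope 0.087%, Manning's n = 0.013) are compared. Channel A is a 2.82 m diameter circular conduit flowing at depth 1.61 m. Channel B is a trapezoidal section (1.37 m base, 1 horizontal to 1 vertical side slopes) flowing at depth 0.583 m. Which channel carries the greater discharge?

Channel A: For a circular section of diameter D = 2.82 m at depth y = 1.61 m, the central angle is θ = 2 arccos(1 − 2y/D) = 3.426 rad. Then A = (D²/8)(θ − sin θ) = 3.685 m² and P = Dθ/2 = 4.831 m. Hydraulic radius R = A/P = 3.685/4.831 = 0.7628 m. Q_A = (1/0.013)·3.685·0.7628^(2/3)·√0.00087 = 6.98 m³/s.
Channel B: With bottom width b = 1.37 m and side slope z = 1: A = (b + zy)y = (1.37 + 1×0.583)×0.583 = 1.139 m²; P = b + 2y√(1+z²) = 1.37 + 2×0.583×1.414 = 3.019 m. Hydraulic radius R = A/P = 1.139/3.019 = 0.3771 m. Q_B = (1/0.013)·1.139·0.3771^(2/3)·√0.00087 = 1.349 m³/s.
Q_A = 6.98 m³/s vs Q_B = 1.349 m³/s, so channel A carries more.

channel A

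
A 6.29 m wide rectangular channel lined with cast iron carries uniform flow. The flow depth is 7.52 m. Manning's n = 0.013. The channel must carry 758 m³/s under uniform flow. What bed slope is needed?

Flow area A = b·y = 6.29 × 7.52 = 47.3 m². Wetted perimeter P = b + 2y = 6.29 + 2×7.52 = 21.33 m.
Hydraulic radius R = A/P = 47.3/21.33 = 2.218 m.
From Manning's equation, S = [nQ / (1 A R^(2/3))]² = [0.013 × 758 / (1 × 47.3 × 2.218^(2/3))]² = 0.015.

S = 0.015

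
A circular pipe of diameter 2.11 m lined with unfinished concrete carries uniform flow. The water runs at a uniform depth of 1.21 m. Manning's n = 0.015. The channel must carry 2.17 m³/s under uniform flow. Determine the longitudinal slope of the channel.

S = 0.000519

For a circular section of diameter D = 2.11 m at depth y = 1.21 m, the central angle is θ = 2 arccos(1 − 2y/D) = 3.436 rad. Then A = (D²/8)(θ − sin θ) = 2.074 m² and P = Dθ/2 = 3.626 m.
Hydraulic radius R = A/P = 2.074/3.626 = 0.5721 m.
From Manning's equation, S = [nQ / (1 A R^(2/3))]² = [0.015 × 2.17 / (1 × 2.074 × 0.5721^(2/3))]² = 0.000519.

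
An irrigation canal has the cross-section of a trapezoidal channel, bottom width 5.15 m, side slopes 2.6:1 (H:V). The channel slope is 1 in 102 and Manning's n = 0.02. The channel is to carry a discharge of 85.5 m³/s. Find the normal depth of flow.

Manning's equation rearranged: A R^(2/3) = nQ / (1·√S) = 0.02 × 85.5 / (√0.009804) = 17.27.
Try y = 1.9 m: A R^(2/3) = 21.87 — too large.
Try y = 1.69 m: A R^(2/3) = 17.26 — matches.

y_n = 1.69 m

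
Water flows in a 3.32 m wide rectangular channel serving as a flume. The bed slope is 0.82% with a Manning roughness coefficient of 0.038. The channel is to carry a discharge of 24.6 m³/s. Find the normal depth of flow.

y_n = 2.98 m

Manning's equation rearranged: A R^(2/3) = nQ / (1·√S) = 0.038 × 24.6 / (√0.0082) = 10.32.
Try y = 2.2 m: A R^(2/3) = 7.039 — short.
Try y = 3.52 m: A R^(2/3) = 12.66 — over.
Try y = 2.98 m: A R^(2/3) = 10.33 — ≈ 10.32.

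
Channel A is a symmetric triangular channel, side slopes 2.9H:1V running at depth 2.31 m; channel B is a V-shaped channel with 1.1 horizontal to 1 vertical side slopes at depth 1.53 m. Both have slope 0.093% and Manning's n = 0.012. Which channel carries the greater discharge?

channel A

Channel A: For a triangular section with side slope z = 2.9: A = zy² = 2.9×2.31² = 15.47 m²; P = 2y√(1+z²) = 2×2.31×3.068 = 14.17 m. Hydraulic radius R = A/P = 15.47/14.17 = 1.092 m. Q_A = (1/0.012)·15.47·1.092^(2/3)·√0.00093 = 41.7 m³/s.
Channel B: For a triangular section with side slope z = 1.1: A = zy² = 1.1×1.53² = 2.575 m²; P = 2y√(1+z²) = 2×1.53×1.487 = 4.549 m. Hydraulic radius R = A/P = 2.575/4.549 = 0.5661 m. Q_B = (1/0.012)·2.575·0.5661^(2/3)·√0.00093 = 4.478 m³/s.
Q_A = 41.7 m³/s vs Q_B = 4.478 m³/s, so channel A carries more.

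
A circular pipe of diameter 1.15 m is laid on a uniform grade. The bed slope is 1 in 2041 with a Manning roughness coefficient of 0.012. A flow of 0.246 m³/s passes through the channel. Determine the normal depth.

Manning's equation rearranged: A R^(2/3) = nQ / (1·√S) = 0.012 × 0.246 / (√0.00049) = 0.1334.
Try y = 0.524 m: A R^(2/3) = 0.1927 — over.
Try y = 0.364 m: A R^(2/3) = 0.09825 — short.
Try y = 0.428 m: A R^(2/3) = 0.1335 — close enough.

y_n = 0.428 m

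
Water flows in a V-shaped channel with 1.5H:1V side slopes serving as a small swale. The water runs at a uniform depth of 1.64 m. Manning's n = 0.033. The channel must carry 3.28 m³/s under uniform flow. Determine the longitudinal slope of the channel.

S = 0.0012

For a triangular section with side slope z = 1.5: A = zy² = 1.5×1.64² = 4.034 m²; P = 2y√(1+z²) = 2×1.64×1.803 = 5.913 m.
Hydraulic radius R = A/P = 4.034/5.913 = 0.6823 m.
From Manning's equation, S = [nQ / (1 A R^(2/3))]² = [0.033 × 3.28 / (1 × 4.034 × 0.6823^(2/3))]² = 0.0012.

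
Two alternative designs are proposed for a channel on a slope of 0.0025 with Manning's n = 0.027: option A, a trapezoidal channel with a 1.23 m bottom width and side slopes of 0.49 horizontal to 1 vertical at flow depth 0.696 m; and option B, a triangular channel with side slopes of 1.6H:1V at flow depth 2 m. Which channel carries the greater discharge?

channel B

Channel A: With bottom width b = 1.23 m and side slope z = 0.49: A = (b + zy)y = (1.23 + 0.49×0.696)×0.696 = 1.093 m²; P = b + 2y√(1+z²) = 1.23 + 2×0.696×1.114 = 2.78 m. Hydraulic radius R = A/P = 1.093/2.78 = 0.3933 m. Q_A = (1/0.027)·1.093·0.3933^(2/3)·√0.0025 = 1.087 m³/s.
Channel B: For a triangular section with side slope z = 1.6: A = zy² = 1.6×2² = 6.4 m²; P = 2y√(1+z²) = 2×2×1.887 = 7.547 m. Hydraulic radius R = A/P = 6.4/7.547 = 0.848 m. Q_B = (1/0.027)·6.4·0.848^(2/3)·√0.0025 = 10.62 m³/s.
Q_A = 1.087 m³/s vs Q_B = 10.62 m³/s, so channel B carries more.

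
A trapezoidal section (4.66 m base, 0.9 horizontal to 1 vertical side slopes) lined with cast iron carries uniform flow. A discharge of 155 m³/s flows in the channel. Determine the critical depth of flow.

At critical depth, Q² T / (g A³) = 1, i.e. A³/T = Q²/g = 155²/9.81 = 2449.
Try y = 4.25 m: A³/T = 3809 — over.
Try y = 2.67 m: A³/T = 708.5 — short.
Try y = 3.77 m: A³/T = 2445 — matches.

y_c = 3.77 m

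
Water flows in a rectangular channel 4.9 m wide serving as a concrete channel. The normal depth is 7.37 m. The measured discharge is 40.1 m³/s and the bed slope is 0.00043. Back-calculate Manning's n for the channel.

Flow area A = b·y = 4.9 × 7.37 = 36.11 m². Wetted perimeter P = b + 2y = 4.9 + 2×7.37 = 19.64 m.
Hydraulic radius R = A/P = 36.11/19.64 = 1.839 m.
Rearranging Manning's equation: n = (1/Q) A R^(2/3) S^(1/2) = (1/40.1) × 36.11 × 1.839^(2/3) × √0.00043 = 0.028.

n = 0.028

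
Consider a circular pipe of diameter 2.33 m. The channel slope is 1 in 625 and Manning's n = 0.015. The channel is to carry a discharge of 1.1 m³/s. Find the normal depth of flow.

Manning's equation rearranged: A R^(2/3) = nQ / (1·√S) = 0.015 × 1.1 / (√0.0016) = 0.4125.
At y = 0.693 m: A R^(2/3) = 0.5727 — high.
At y = 0.402 m: A R^(2/3) = 0.1928 — low.
At y = 0.586 m: A R^(2/3) = 0.4122 — close enough.

y_n = 0.586 m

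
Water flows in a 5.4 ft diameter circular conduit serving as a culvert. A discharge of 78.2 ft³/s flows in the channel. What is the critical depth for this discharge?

y_c = 2.44 ft

At critical depth, Q² T / (g A³) = 1, i.e. A³/T = Q²/g = 78.2²/32.2 = 189.9.
At y = 2.05 ft: A³/T = 96.79 — low.
At y = 2.88 ft: A³/T = 355.8 — high.
At y = 2.44 ft: A³/T = 188.8 — matches.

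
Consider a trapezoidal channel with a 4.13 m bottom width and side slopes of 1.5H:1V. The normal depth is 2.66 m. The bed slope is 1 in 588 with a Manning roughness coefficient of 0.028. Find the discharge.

With bottom width b = 4.13 m and side slope z = 1.5: A = (b + zy)y = (4.13 + 1.5×2.66)×2.66 = 21.6 m²; P = b + 2y√(1+z²) = 4.13 + 2×2.66×1.803 = 13.72 m.
Hydraulic radius R = A/P = 21.6/13.72 = 1.574 m.
Manning's equation: Q = (1/n) A R^(2/3) S^(1/2) = (1/0.028) × 21.6 × 1.574^(2/3) × 0.001701^(1/2) = 43 m³/s.

Q = 43 m³/s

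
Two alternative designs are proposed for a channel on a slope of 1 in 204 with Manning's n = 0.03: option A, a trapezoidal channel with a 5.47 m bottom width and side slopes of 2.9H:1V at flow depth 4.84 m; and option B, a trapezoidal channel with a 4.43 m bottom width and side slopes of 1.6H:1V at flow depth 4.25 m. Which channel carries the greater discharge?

channel A

Channel A: With bottom width b = 5.47 m and side slope z = 2.9: A = (b + zy)y = (5.47 + 2.9×4.84)×4.84 = 94.41 m²; P = b + 2y√(1+z²) = 5.47 + 2×4.84×3.068 = 35.16 m. Hydraulic radius R = A/P = 94.41/35.16 = 2.685 m. Q_A = (1/0.03)·94.41·2.685^(2/3)·√0.004902 = 425.6 m³/s.
Channel B: With bottom width b = 4.43 m and side slope z = 1.6: A = (b + zy)y = (4.43 + 1.6×4.25)×4.25 = 47.73 m²; P = b + 2y√(1+z²) = 4.43 + 2×4.25×1.887 = 20.47 m. Hydraulic radius R = A/P = 47.73/20.47 = 2.332 m. Q_B = (1/0.03)·47.73·2.332^(2/3)·√0.004902 = 195.9 m³/s.
Q_A = 425.6 m³/s vs Q_B = 195.9 m³/s, so channel A carries more.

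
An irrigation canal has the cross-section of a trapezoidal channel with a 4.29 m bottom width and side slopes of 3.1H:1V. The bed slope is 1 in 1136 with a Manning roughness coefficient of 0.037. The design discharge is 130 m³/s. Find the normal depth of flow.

y_n = 4.67 m

Manning's equation rearranged: A R^(2/3) = nQ / (1·√S) = 0.037 × 130 / (√0.0008803) = 162.1.
At y = 3.95 m: A R^(2/3) = 109.7 — too small.
At y = 5.29 m: A R^(2/3) = 218.7 — too large.
At y = 4.67 m: A R^(2/3) = 162.5 — close enough.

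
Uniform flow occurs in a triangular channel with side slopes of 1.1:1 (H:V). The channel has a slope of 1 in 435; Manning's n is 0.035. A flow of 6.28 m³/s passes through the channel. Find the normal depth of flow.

y_n = 2.19 m

Manning's equation rearranged: A R^(2/3) = nQ / (1·√S) = 0.035 × 6.28 / (√0.002299) = 4.584.
At y = 2.55 m: A R^(2/3) = 6.88 — over.
At y = 1.53 m: A R^(2/3) = 1.762 — short.
At y = 2.19 m: A R^(2/3) = 4.585 — matches.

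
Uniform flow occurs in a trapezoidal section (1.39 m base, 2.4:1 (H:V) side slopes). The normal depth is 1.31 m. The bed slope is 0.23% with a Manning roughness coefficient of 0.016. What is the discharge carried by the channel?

Q = 14.4 m³/s

With bottom width b = 1.39 m and side slope z = 2.4: A = (b + zy)y = (1.39 + 2.4×1.31)×1.31 = 5.94 m²; P = b + 2y√(1+z²) = 1.39 + 2×1.31×2.6 = 8.202 m.
Hydraulic radius R = A/P = 5.94/8.202 = 0.7242 m.
Manning's equation: Q = (1/n) A R^(2/3) S^(1/2) = (1/0.016) × 5.94 × 0.7242^(2/3) × 0.0023^(1/2) = 14.4 m³/s.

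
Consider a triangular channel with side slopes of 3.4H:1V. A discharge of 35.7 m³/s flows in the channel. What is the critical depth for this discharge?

y_c = 1.86 m

At critical depth, Q² T / (g A³) = 1, i.e. A³/T = Q²/g = 35.7²/9.81 = 129.9.
Try y = 1.64 m: A³/T = 68.57 — too small.
Try y = 1.86 m: A³/T = 128.7 — close enough.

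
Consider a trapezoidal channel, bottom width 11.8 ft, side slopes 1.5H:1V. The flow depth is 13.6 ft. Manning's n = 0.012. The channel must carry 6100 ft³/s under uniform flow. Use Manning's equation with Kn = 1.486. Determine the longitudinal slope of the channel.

S = 0.00091

With bottom width b = 11.8 ft and side slope z = 1.5: A = (b + zy)y = (11.8 + 1.5×13.6)×13.6 = 437.9 ft²; P = b + 2y√(1+z²) = 11.8 + 2×13.6×1.803 = 60.84 ft.
Hydraulic radius R = A/P = 437.9/60.84 = 7.198 ft.
From Manning's equation, S = [nQ / (1.486 A R^(2/3))]² = [0.012 × 6100 / (1.486 × 437.9 × 7.198^(2/3))]² = 0.00091.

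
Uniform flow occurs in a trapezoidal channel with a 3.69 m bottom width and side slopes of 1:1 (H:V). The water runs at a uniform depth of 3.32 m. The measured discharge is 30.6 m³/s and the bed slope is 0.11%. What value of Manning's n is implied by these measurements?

n = 0.037

With bottom width b = 3.69 m and side slope z = 1: A = (b + zy)y = (3.69 + 1×3.32)×3.32 = 23.27 m²; P = b + 2y√(1+z²) = 3.69 + 2×3.32×1.414 = 13.08 m.
Hydraulic radius R = A/P = 23.27/13.08 = 1.779 m.
Rearranging Manning's equation: n = (1/Q) A R^(2/3) S^(1/2) = (1/30.6) × 23.27 × 1.779^(2/3) × √0.0011 = 0.037.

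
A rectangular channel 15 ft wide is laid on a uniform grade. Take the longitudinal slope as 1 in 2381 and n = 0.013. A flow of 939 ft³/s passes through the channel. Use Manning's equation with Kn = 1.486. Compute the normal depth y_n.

y_n = 10.1 ft

Manning's equation rearranged: A R^(2/3) = nQ / (1.486·√S) = 0.013 × 939 / (1.486 × √0.00042) = 400.8.
Trying y = 7.37 ft: A R^(2/3) = 265.3 — too small.
Trying y = 10.1 ft: A R^(2/3) = 400.9 — close enough.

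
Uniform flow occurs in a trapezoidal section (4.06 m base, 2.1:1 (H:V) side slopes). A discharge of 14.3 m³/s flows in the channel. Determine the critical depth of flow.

y_c = 0.916 m

At critical depth, Q² T / (g A³) = 1, i.e. A³/T = Q²/g = 14.3²/9.81 = 20.85.
Try y = 1.07 m: A³/T = 35.93 — high.
Try y = 0.629 m: A³/T = 5.785 — low.
Try y = 0.916 m: A³/T = 20.82 — close enough.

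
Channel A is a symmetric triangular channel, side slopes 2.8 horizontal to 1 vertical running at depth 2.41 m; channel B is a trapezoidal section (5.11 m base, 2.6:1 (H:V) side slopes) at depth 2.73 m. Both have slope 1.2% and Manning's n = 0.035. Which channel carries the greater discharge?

channel B

Channel A: For a triangular section with side slope z = 2.8: A = zy² = 2.8×2.41² = 16.26 m²; P = 2y√(1+z²) = 2×2.41×2.973 = 14.33 m. Hydraulic radius R = A/P = 16.26/14.33 = 1.135 m. Q_A = (1/0.035)·16.26·1.135^(2/3)·√0.012 = 55.38 m³/s.
Channel B: With bottom width b = 5.11 m and side slope z = 2.6: A = (b + zy)y = (5.11 + 2.6×2.73)×2.73 = 33.33 m²; P = b + 2y√(1+z²) = 5.11 + 2×2.73×2.786 = 20.32 m. Hydraulic radius R = A/P = 33.33/20.32 = 1.64 m. Q_B = (1/0.035)·33.33·1.64^(2/3)·√0.012 = 145.1 m³/s.
Q_A = 55.38 m³/s vs Q_B = 145.1 m³/s, so channel B carries more.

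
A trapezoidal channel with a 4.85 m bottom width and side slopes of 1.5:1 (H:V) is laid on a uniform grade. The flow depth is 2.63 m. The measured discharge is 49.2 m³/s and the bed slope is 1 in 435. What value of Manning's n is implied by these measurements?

With bottom width b = 4.85 m and side slope z = 1.5: A = (b + zy)y = (4.85 + 1.5×2.63)×2.63 = 23.13 m²; P = b + 2y√(1+z²) = 4.85 + 2×2.63×1.803 = 14.33 m.
Hydraulic radius R = A/P = 23.13/14.33 = 1.614 m.
Rearranging Manning's equation: n = (1/Q) A R^(2/3) S^(1/2) = (1/49.2) × 23.13 × 1.614^(2/3) × √0.002299 = 0.031.

n = 0.031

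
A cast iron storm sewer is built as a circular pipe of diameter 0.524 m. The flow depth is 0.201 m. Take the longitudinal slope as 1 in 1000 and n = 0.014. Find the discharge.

For a circular section of diameter D = 0.524 m at depth y = 0.201 m, the central angle is θ = 2 arccos(1 − 2y/D) = 2.672 rad. Then A = (D²/8)(θ − sin θ) = 0.07615 m² and P = Dθ/2 = 0.7 m.
Hydraulic radius R = A/P = 0.07615/0.7 = 0.1088 m.
Manning's equation: Q = (1/n) A R^(2/3) S^(1/2) = (1/0.014) × 0.07615 × 0.1088^(2/3) × 0.001^(1/2) = 0.0392 m³/s.

Q = 0.0392 m³/s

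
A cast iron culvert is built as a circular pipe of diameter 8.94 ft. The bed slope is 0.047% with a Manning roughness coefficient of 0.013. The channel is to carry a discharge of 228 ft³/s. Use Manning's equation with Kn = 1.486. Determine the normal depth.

Manning's equation rearranged: A R^(2/3) = nQ / (1.486·√S) = 0.013 × 228 / (1.486 × √0.00047) = 92.
Trying y = 7.48 ft: A R^(2/3) = 109.2 — too large.
Trying y = 4.76 ft: A R^(2/3) = 59.6 — too small.
Trying y = 6.37 ft: A R^(2/3) = 91.92 — matches.

y_n = 6.37 ft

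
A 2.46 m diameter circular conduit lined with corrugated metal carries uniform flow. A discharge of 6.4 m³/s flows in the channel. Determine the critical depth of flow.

At critical depth, Q² T / (g A³) = 1, i.e. A³/T = Q²/g = 6.4²/9.81 = 4.175.
At y = 0.828 m: A³/T = 1.194 — short.
At y = 1.15 m: A³/T = 4.219 — ≈ 4.175.

y_c = 1.15 m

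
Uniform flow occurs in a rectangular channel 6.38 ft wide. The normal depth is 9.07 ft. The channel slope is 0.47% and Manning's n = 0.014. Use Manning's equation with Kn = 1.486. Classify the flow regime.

subcritical

Flow area A = b·y = 6.38 × 9.07 = 57.87 ft². Wetted perimeter P = b + 2y = 6.38 + 2×9.07 = 24.52 ft.
Hydraulic radius R = A/P = 57.87/24.52 = 2.36 ft.
V = (1.486/n) R^(2/3) √S = (1.486/0.014) × 2.36^(2/3) × √0.0047 = 12.9 ft/s. Hydraulic depth D_h = A/T = 57.87/6.38 = 9.07 ft.
Froude number Fr = V/√(g·D_h) = 12.9/√(32.2×9.07) = 0.755, which is less than 1, so the flow is subcritical.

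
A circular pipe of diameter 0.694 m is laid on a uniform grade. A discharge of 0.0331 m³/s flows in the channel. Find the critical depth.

y_c = 0.11 m

At critical depth, Q² T / (g A³) = 1, i.e. A³/T = Q²/g = 0.0331²/9.81 = 0.0001117.
At y = 0.0827 m: A³/T = 0.00003666 — too small.
At y = 0.133 m: A³/T = 0.000238 — too large.
At y = 0.11 m: A³/T = 0.0001129 — close enough.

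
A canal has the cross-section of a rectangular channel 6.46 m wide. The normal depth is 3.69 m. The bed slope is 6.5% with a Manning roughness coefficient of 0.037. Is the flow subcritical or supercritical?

Flow area A = b·y = 6.46 × 3.69 = 23.84 m². Wetted perimeter P = b + 2y = 6.46 + 2×3.69 = 13.84 m.
Hydraulic radius R = A/P = 23.84/13.84 = 1.722 m.
V = (1/n) R^(2/3) √S = (1/0.037) × 1.722^(2/3) × √0.065 = 9.901 m/s. Hydraulic depth D_h = A/T = 23.84/6.46 = 3.69 m.
Froude number Fr = V/√(g·D_h) = 9.901/√(9.81×3.69) = 1.65, which is greater than 1, so the flow is supercritical.

supercritical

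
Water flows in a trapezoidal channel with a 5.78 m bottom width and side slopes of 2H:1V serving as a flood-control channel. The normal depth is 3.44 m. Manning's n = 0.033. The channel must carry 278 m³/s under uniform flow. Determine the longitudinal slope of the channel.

With bottom width b = 5.78 m and side slope z = 2: A = (b + zy)y = (5.78 + 2×3.44)×3.44 = 43.55 m²; P = b + 2y√(1+z²) = 5.78 + 2×3.44×2.236 = 21.16 m.
Hydraulic radius R = A/P = 43.55/21.16 = 2.058 m.
From Manning's equation, S = [nQ / (1 A R^(2/3))]² = [0.033 × 278 / (1 × 43.55 × 2.058^(2/3))]² = 0.017.

S = 0.017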